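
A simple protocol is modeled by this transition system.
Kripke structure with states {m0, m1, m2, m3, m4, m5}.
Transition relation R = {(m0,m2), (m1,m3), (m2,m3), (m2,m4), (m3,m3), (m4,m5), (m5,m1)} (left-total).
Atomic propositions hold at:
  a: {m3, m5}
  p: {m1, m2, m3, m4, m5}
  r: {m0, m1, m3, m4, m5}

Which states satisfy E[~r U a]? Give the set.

{m2, m3, m5}

Sat(~r) = {m2}
E[~r U a]: least fixpoint, start Z0 = Sat(a) = {m3, m5}, add states in Sat(~r) with some successor in Z. Z1 = {m2, m3, m5}; fixed.
Sat(E[~r U a]) = {m2, m3, m5}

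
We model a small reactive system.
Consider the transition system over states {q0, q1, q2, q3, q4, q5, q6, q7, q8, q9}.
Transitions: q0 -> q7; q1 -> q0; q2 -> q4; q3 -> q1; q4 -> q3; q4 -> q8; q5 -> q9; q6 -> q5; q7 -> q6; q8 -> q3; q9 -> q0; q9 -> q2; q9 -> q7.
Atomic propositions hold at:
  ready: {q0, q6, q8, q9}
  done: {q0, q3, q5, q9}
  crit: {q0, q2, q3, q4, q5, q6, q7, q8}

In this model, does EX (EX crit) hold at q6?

No

Sat(EX crit) = {s : some successor in {q0, q2, q3, q4, q5, q6, q7, q8}} = {q0, q1, q2, q4, q6, q7, q8, q9}
Sat(EX (EX crit)) = {s : some successor in {q0, q1, q2, q4, q6, q7, q8, q9}} = {q0, q1, q2, q3, q4, q5, q7, q9}
q6 ∉ Sat(EX (EX crit)) = {q0, q1, q2, q3, q4, q5, q7, q9}, so the formula does not hold at q6.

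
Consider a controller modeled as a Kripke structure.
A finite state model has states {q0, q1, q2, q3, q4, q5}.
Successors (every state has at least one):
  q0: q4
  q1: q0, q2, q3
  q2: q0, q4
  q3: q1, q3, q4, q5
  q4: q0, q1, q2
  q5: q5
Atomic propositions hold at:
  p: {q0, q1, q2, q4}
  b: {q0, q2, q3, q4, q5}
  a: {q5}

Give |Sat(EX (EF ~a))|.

Sat(~a) = {q0, q1, q2, q3, q4}
EF ~a: least fixpoint, start Z0 = {q0, q1, q2, q3, q4}, add states with some successor in Z. Already a fixed point.
Sat(EF ~a) = {q0, q1, q2, q3, q4}
Sat(EX (EF ~a)) = {s : some successor in {q0, q1, q2, q3, q4}} = {q0, q1, q2, q3, q4}
|Sat(EX (EF ~a))| = |{q0, q1, q2, q3, q4}| = 5.

5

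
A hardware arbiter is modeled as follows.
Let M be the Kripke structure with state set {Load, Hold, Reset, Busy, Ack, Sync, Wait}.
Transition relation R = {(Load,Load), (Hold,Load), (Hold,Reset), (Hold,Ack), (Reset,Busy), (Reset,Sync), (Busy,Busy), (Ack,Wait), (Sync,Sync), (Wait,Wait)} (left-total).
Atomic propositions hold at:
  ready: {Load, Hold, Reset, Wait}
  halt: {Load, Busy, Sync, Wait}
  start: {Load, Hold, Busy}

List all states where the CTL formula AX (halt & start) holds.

Sat(halt & start) = {Load, Busy}
Sat(AX (halt & start)) = {s : every successor in {Load, Busy}} = {Load, Busy}

{Load, Busy}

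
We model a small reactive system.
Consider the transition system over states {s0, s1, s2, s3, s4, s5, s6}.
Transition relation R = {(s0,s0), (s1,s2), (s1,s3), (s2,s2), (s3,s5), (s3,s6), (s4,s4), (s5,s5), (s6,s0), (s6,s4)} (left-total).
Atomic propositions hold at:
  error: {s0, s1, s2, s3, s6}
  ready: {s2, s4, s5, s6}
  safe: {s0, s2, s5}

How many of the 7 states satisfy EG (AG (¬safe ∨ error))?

Sat(¬safe) = {s1, s3, s4, s6}
Sat(¬safe ∨ error) = {s0, s1, s2, s3, s4, s6}
AG (¬safe ∨ error): greatest fixpoint, start Z0 = {s0, s1, s2, s3, s4, s6}, keep only states in Sat with every successor in Z. Z1 = {s0, s1, s2, s4, s6}; Z2 = {s0, s2, s4, s6}; fixed.
Sat(AG (¬safe ∨ error)) = {s0, s2, s4, s6}
EG (AG (¬safe ∨ error)): greatest fixpoint, start Z0 = {s0, s2, s4, s6}, keep only states in Sat with some successor in Z. Already a fixed point.
Sat(EG (AG (¬safe ∨ error))) = {s0, s2, s4, s6}
|Sat(EG (AG (¬safe ∨ error)))| = |{s0, s2, s4, s6}| = 4.

4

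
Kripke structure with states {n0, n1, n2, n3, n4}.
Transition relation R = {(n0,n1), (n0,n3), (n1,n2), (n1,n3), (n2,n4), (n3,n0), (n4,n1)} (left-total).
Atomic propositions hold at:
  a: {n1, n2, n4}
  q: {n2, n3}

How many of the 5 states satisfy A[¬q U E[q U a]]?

3

Sat(¬q) = {n0, n1, n4}
E[q U a]: least fixpoint, start Z0 = Sat(a) = {n1, n2, n4}, add states in Sat(q) with some successor in Z. Already a fixed point.
Sat(E[q U a]) = {n1, n2, n4}
A[¬q U E[q U a]]: least fixpoint, start Z0 = Sat(E[q U a]) = {n1, n2, n4}, add states in Sat(¬q) with every successor in Z. Already a fixed point.
Sat(A[¬q U E[q U a]]) = {n1, n2, n4}
|Sat(A[¬q U E[q U a]])| = |{n1, n2, n4}| = 3.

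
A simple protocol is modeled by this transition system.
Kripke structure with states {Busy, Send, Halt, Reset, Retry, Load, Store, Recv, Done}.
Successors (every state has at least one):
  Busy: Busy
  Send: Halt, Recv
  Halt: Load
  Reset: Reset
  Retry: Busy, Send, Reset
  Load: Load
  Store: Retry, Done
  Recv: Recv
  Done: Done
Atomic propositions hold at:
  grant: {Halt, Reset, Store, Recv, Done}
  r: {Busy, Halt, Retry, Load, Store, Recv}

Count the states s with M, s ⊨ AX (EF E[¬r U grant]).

5

Sat(¬r) = {Send, Reset, Done}
E[¬r U grant]: least fixpoint, start Z0 = Sat(grant) = {Halt, Reset, Store, Recv, Done}, add states in Sat(¬r) with some successor in Z. Z1 = {Send, Halt, Reset, Store, Recv, Done}; fixed.
Sat(E[¬r U grant]) = {Send, Halt, Reset, Store, Recv, Done}
EF E[¬r U grant]: least fixpoint, start Z0 = {Send, Halt, Reset, Store, Recv, Done}, add states with some successor in Z. Z1 = {Send, Halt, Reset, Retry, Store, Recv, Done}; fixed.
Sat(EF E[¬r U grant]) = {Send, Halt, Reset, Retry, Store, Recv, Done}
Sat(AX (EF E[¬r U grant])) = {s : every successor in {Send, Halt, Reset, Retry, Store, Recv, Done}} = {Send, Reset, Store, Recv, Done}
|Sat(AX (EF E[¬r U grant]))| = |{Send, Reset, Store, Recv, Done}| = 5.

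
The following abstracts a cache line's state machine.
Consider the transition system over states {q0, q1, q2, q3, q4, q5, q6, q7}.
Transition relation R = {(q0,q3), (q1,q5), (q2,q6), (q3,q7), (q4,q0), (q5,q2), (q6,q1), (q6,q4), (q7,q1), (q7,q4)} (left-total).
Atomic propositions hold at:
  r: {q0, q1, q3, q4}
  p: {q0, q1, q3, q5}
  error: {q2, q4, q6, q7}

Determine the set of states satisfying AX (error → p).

{q0, q1, q4}

Sat(error → p) = {q0, q1, q3, q5}
Sat(AX (error → p)) = {s : every successor in {q0, q1, q3, q5}} = {q0, q1, q4}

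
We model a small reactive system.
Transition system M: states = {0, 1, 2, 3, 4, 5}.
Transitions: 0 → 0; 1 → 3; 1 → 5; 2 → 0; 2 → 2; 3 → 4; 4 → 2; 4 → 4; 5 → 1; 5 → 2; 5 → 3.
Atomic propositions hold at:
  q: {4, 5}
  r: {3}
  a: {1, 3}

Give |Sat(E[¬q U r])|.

Sat(¬q) = {0, 1, 2, 3}
E[¬q U r]: least fixpoint, start Z0 = Sat(r) = {3}, add states in Sat(¬q) with some successor in Z. Z1 = {1, 3}; fixed.
Sat(E[¬q U r]) = {1, 3}
|Sat(E[¬q U r])| = |{1, 3}| = 2.

2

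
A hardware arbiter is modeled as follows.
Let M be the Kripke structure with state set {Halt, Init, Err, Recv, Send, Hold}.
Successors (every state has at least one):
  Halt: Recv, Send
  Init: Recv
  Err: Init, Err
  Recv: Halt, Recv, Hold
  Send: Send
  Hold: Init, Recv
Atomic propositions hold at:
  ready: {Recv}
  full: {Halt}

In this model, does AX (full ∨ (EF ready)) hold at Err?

Yes

EF ready: least fixpoint, start Z0 = {Recv}, add states with some successor in Z. Z1 = {Halt, Init, Recv, Hold}; Z2 = {Halt, Init, Err, Recv, Hold}; fixed.
Sat(EF ready) = {Halt, Init, Err, Recv, Hold}
Sat(full ∨ (EF ready)) = {Halt, Init, Err, Recv, Hold}
Sat(AX (full ∨ (EF ready))) = {s : every successor in {Halt, Init, Err, Recv, Hold}} = {Init, Err, Recv, Hold}
Err ∈ Sat(AX (full ∨ (EF ready))) = {Init, Err, Recv, Hold}, so the formula holds at Err.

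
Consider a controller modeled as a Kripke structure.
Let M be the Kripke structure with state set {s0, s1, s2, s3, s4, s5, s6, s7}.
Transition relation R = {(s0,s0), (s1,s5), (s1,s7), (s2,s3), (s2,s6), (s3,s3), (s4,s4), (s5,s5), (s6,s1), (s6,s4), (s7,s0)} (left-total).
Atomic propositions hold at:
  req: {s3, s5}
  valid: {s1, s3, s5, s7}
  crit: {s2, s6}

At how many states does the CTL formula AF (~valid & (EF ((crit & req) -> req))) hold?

Sat(~valid) = {s0, s2, s4, s6}
Sat(crit & req) = ∅
Sat((crit & req) -> req) = {s0, s1, s2, s3, s4, s5, s6, s7}
EF ((crit & req) -> req): least fixpoint, start Z0 = {s0, s1, s2, s3, s4, s5, s6, s7}, add states with some successor in Z. Already a fixed point.
Sat(EF ((crit & req) -> req)) = {s0, s1, s2, s3, s4, s5, s6, s7}
Sat(~valid & (EF ((crit & req) -> req))) = {s0, s2, s4, s6}
AF (~valid & (EF ((crit & req) -> req))): least fixpoint, start Z0 = {s0, s2, s4, s6}, add states with every successor in Z. Z1 = {s0, s2, s4, s6, s7}; fixed.
Sat(AF (~valid & (EF ((crit & req) -> req)))) = {s0, s2, s4, s6, s7}
|Sat(AF (~valid & (EF ((crit & req) -> req))))| = |{s0, s2, s4, s6, s7}| = 5.

5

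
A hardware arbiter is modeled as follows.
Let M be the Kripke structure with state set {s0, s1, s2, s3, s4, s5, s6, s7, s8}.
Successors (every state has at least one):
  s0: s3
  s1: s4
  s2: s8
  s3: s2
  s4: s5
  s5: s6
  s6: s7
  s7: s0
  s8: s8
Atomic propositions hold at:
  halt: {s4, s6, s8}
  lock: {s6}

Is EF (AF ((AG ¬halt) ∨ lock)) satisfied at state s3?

No

Sat(¬halt) = {s0, s1, s2, s3, s5, s7}
AG ¬halt: greatest fixpoint, start Z0 = {s0, s1, s2, s3, s5, s7}, keep only states in Sat with every successor in Z. Z1 = {s0, s3, s7}; Z2 = {s0, s7}; Z3 = {s7}; Z4 = ∅; fixed.
Sat(AG ¬halt) = ∅
Sat((AG ¬halt) ∨ lock) = {s6}
AF ((AG ¬halt) ∨ lock): least fixpoint, start Z0 = {s6}, add states with every successor in Z. Z1 = {s5, s6}; Z2 = {s4, s5, s6}; Z3 = {s1, s4, s5, s6}; fixed.
Sat(AF ((AG ¬halt) ∨ lock)) = {s1, s4, s5, s6}
EF (AF ((AG ¬halt) ∨ lock)): least fixpoint, start Z0 = {s1, s4, s5, s6}, add states with some successor in Z. Already a fixed point.
Sat(EF (AF ((AG ¬halt) ∨ lock))) = {s1, s4, s5, s6}
s3 ∉ Sat(EF (AF ((AG ¬halt) ∨ lock))) = {s1, s4, s5, s6}, so the formula does not hold at s3.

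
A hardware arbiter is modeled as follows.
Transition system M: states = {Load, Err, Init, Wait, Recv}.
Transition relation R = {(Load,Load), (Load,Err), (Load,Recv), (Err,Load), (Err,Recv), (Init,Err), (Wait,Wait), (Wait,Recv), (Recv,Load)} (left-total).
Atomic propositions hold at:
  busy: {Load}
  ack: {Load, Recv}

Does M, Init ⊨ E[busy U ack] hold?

E[busy U ack]: least fixpoint, start Z0 = Sat(ack) = {Load, Recv}, add states in Sat(busy) with some successor in Z. Already a fixed point.
Sat(E[busy U ack]) = {Load, Recv}
Init ∉ Sat(E[busy U ack]) = {Load, Recv}, so the formula does not hold at Init.

No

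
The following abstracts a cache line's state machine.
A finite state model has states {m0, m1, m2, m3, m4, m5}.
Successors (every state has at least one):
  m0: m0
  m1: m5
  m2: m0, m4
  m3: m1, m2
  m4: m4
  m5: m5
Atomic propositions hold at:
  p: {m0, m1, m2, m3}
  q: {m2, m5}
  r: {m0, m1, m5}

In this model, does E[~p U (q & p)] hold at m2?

Sat(~p) = {m4, m5}
Sat(q & p) = {m2}
E[~p U (q & p)]: least fixpoint, start Z0 = Sat((q & p)) = {m2}, add states in Sat(~p) with some successor in Z. Already a fixed point.
Sat(E[~p U (q & p)]) = {m2}
m2 ∈ Sat(E[~p U (q & p)]) = {m2}, so the formula holds at m2.

Yes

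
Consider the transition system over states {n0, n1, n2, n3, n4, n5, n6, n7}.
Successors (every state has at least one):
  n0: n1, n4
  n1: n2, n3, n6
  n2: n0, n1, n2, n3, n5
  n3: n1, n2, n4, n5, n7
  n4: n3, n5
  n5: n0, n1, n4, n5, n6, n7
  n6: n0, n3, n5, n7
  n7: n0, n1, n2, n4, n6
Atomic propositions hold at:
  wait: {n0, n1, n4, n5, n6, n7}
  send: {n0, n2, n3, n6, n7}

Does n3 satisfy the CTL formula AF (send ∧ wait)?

Sat(send ∧ wait) = {n0, n6, n7}
AF (send ∧ wait): least fixpoint, start Z0 = {n0, n6, n7}, add states with every successor in Z. Already a fixed point.
Sat(AF (send ∧ wait)) = {n0, n6, n7}
n3 ∉ Sat(AF (send ∧ wait)) = {n0, n6, n7}, so the formula does not hold at n3.

No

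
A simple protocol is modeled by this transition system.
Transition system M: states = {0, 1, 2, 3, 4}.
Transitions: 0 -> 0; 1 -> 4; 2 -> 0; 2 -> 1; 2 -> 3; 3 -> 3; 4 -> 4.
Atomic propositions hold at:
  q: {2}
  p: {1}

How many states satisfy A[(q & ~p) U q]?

1

Sat(~p) = {0, 2, 3, 4}
Sat(q & ~p) = {2}
A[(q & ~p) U q]: least fixpoint, start Z0 = Sat(q) = {2}, add states in Sat(q & ~p) with every successor in Z. Already a fixed point.
Sat(A[(q & ~p) U q]) = {2}
|Sat(A[(q & ~p) U q])| = |{2}| = 1.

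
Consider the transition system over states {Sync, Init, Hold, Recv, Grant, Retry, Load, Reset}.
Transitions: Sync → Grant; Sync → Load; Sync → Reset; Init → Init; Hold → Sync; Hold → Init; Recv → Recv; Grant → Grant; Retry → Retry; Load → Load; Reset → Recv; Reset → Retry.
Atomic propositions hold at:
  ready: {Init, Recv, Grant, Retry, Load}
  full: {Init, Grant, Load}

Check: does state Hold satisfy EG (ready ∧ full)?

No

Sat(ready ∧ full) = {Init, Grant, Load}
EG (ready ∧ full): greatest fixpoint, start Z0 = {Init, Grant, Load}, keep only states in Sat with some successor in Z. Already a fixed point.
Sat(EG (ready ∧ full)) = {Init, Grant, Load}
Hold ∉ Sat(EG (ready ∧ full)) = {Init, Grant, Load}, so the formula does not hold at Hold.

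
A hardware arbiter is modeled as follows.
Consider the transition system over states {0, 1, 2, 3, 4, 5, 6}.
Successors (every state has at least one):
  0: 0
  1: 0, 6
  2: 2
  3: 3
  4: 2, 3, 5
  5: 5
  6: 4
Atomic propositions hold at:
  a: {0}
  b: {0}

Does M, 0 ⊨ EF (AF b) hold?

AF b: least fixpoint, start Z0 = {0}, add states with every successor in Z. Already a fixed point.
Sat(AF b) = {0}
EF (AF b): least fixpoint, start Z0 = {0}, add states with some successor in Z. Z1 = {0, 1}; fixed.
Sat(EF (AF b)) = {0, 1}
0 ∈ Sat(EF (AF b)) = {0, 1}, so the formula holds at 0.

Yes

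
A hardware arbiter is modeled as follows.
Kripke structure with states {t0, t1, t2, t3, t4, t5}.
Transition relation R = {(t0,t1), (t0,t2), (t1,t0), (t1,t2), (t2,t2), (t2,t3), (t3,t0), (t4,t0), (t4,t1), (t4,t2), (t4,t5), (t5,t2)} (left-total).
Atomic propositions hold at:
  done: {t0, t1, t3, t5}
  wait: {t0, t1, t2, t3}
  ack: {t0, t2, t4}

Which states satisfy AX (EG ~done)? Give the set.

{t5}

Sat(~done) = {t2, t4}
EG ~done: greatest fixpoint, start Z0 = {t2, t4}, keep only states in Sat with some successor in Z. Already a fixed point.
Sat(EG ~done) = {t2, t4}
Sat(AX (EG ~done)) = {s : every successor in {t2, t4}} = {t5}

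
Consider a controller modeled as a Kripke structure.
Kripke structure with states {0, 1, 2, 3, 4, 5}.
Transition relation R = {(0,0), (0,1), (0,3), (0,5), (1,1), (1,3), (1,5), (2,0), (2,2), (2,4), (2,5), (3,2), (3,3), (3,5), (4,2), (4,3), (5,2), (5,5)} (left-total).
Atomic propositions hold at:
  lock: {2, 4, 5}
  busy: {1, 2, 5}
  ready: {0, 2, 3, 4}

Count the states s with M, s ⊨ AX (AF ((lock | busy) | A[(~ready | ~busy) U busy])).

1

Sat(lock | busy) = {1, 2, 4, 5}
Sat(~ready) = {1, 5}
Sat(~busy) = {0, 3, 4}
Sat(~ready | ~busy) = {0, 1, 3, 4, 5}
A[(~ready | ~busy) U busy]: least fixpoint, start Z0 = Sat(busy) = {1, 2, 5}, add states in Sat(~ready | ~busy) with every successor in Z. Already a fixed point.
Sat(A[(~ready | ~busy) U busy]) = {1, 2, 5}
Sat((lock | busy) | A[(~ready | ~busy) U busy]) = {1, 2, 4, 5}
AF ((lock | busy) | A[(~ready | ~busy) U busy]): least fixpoint, start Z0 = {1, 2, 4, 5}, add states with every successor in Z. Already a fixed point.
Sat(AF ((lock | busy) | A[(~ready | ~busy) U busy])) = {1, 2, 4, 5}
Sat(AX (AF ((lock | busy) | A[(~ready | ~busy) U busy]))) = {s : every successor in {1, 2, 4, 5}} = {5}
|Sat(AX (AF ((lock | busy) | A[(~ready | ~busy) U busy])))| = |{5}| = 1.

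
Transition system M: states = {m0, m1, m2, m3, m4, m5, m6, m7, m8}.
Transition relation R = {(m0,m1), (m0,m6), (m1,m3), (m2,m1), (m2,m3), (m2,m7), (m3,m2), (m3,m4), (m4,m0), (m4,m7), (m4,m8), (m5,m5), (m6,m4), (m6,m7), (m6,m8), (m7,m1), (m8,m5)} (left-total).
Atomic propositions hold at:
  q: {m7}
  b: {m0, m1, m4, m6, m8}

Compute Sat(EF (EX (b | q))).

{m0, m1, m2, m3, m4, m6, m7}

Sat(b | q) = {m0, m1, m4, m6, m7, m8}
Sat(EX (b | q)) = {s : some successor in {m0, m1, m4, m6, m7, m8}} = {m0, m2, m3, m4, m6, m7}
EF (EX (b | q)): least fixpoint, start Z0 = {m0, m2, m3, m4, m6, m7}, add states with some successor in Z. Z1 = {m0, m1, m2, m3, m4, m6, m7}; fixed.
Sat(EF (EX (b | q))) = {m0, m1, m2, m3, m4, m6, m7}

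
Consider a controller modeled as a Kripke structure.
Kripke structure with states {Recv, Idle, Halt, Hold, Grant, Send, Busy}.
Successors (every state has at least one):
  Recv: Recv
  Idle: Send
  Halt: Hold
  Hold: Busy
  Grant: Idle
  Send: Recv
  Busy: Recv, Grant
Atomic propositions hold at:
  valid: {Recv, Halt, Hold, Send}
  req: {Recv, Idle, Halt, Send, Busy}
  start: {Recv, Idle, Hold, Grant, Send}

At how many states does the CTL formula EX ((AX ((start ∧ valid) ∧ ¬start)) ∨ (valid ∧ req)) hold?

Sat(start ∧ valid) = {Recv, Hold, Send}
Sat(¬start) = {Halt, Busy}
Sat((start ∧ valid) ∧ ¬start) = ∅
Sat(AX ((start ∧ valid) ∧ ¬start)) = {s : every successor in ∅} = ∅
Sat(valid ∧ req) = {Recv, Halt, Send}
Sat((AX ((start ∧ valid) ∧ ¬start)) ∨ (valid ∧ req)) = {Recv, Halt, Send}
Sat(EX ((AX ((start ∧ valid) ∧ ¬start)) ∨ (valid ∧ req))) = {s : some successor in {Recv, Halt, Send}} = {Recv, Idle, Send, Busy}
|Sat(EX ((AX ((start ∧ valid) ∧ ¬start)) ∨ (valid ∧ req)))| = |{Recv, Idle, Send, Busy}| = 4.

4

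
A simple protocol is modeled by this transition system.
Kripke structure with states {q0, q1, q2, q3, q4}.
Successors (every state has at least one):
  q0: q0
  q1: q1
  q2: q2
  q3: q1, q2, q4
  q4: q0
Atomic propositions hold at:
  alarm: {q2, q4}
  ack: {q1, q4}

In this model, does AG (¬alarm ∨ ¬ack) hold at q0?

Yes

Sat(¬alarm) = {q0, q1, q3}
Sat(¬ack) = {q0, q2, q3}
Sat(¬alarm ∨ ¬ack) = {q0, q1, q2, q3}
AG (¬alarm ∨ ¬ack): greatest fixpoint, start Z0 = {q0, q1, q2, q3}, keep only states in Sat with every successor in Z. Z1 = {q0, q1, q2}; fixed.
Sat(AG (¬alarm ∨ ¬ack)) = {q0, q1, q2}
q0 ∈ Sat(AG (¬alarm ∨ ¬ack)) = {q0, q1, q2}, so the formula holds at q0.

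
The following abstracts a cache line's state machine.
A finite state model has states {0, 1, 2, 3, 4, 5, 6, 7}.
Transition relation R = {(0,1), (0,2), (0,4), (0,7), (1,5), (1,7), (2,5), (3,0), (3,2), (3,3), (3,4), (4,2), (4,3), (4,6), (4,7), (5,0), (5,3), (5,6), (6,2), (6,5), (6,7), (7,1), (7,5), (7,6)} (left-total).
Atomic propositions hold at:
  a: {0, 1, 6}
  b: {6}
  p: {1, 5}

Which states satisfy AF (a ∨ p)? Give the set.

{0, 1, 2, 5, 6, 7}

Sat(a ∨ p) = {0, 1, 5, 6}
AF (a ∨ p): least fixpoint, start Z0 = {0, 1, 5, 6}, add states with every successor in Z. Z1 = {0, 1, 2, 5, 6, 7}; fixed.
Sat(AF (a ∨ p)) = {0, 1, 2, 5, 6, 7}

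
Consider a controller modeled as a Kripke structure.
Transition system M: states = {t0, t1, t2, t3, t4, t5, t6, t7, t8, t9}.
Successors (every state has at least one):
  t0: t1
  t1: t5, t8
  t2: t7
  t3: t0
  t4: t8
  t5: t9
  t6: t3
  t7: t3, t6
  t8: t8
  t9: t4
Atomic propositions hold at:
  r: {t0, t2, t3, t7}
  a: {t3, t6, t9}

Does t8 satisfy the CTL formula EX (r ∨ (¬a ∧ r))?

No

Sat(¬a) = {t0, t1, t2, t4, t5, t7, t8}
Sat(¬a ∧ r) = {t0, t2, t7}
Sat(r ∨ (¬a ∧ r)) = {t0, t2, t3, t7}
Sat(EX (r ∨ (¬a ∧ r))) = {s : some successor in {t0, t2, t3, t7}} = {t2, t3, t6, t7}
t8 ∉ Sat(EX (r ∨ (¬a ∧ r))) = {t2, t3, t6, t7}, so the formula does not hold at t8.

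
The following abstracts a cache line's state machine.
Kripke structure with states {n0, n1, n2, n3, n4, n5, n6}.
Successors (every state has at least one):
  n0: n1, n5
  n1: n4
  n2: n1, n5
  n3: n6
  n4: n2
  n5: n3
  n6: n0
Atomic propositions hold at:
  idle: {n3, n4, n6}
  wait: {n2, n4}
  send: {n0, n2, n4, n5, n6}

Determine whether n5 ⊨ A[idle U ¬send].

No

Sat(¬send) = {n1, n3}
A[idle U ¬send]: least fixpoint, start Z0 = Sat(¬send) = {n1, n3}, add states in Sat(idle) with every successor in Z. Already a fixed point.
Sat(A[idle U ¬send]) = {n1, n3}
n5 ∉ Sat(A[idle U ¬send]) = {n1, n3}, so the formula does not hold at n5.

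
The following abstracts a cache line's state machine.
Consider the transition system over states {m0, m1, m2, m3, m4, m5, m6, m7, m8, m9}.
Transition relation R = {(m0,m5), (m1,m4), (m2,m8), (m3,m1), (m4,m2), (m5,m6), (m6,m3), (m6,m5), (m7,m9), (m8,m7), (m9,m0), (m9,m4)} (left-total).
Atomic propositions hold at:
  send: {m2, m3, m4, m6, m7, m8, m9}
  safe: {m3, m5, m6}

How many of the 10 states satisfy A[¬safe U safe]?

4

Sat(¬safe) = {m0, m1, m2, m4, m7, m8, m9}
A[¬safe U safe]: least fixpoint, start Z0 = Sat(safe) = {m3, m5, m6}, add states in Sat(¬safe) with every successor in Z. Z1 = {m0, m3, m5, m6}; fixed.
Sat(A[¬safe U safe]) = {m0, m3, m5, m6}
|Sat(A[¬safe U safe])| = |{m0, m3, m5, m6}| = 4.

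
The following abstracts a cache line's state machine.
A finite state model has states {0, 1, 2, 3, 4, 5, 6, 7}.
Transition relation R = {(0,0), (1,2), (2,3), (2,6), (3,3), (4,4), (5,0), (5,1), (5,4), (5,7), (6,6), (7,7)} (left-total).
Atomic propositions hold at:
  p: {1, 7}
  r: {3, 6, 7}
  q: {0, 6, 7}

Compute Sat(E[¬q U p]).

{1, 5, 7}

Sat(¬q) = {1, 2, 3, 4, 5}
E[¬q U p]: least fixpoint, start Z0 = Sat(p) = {1, 7}, add states in Sat(¬q) with some successor in Z. Z1 = {1, 5, 7}; fixed.
Sat(E[¬q U p]) = {1, 5, 7}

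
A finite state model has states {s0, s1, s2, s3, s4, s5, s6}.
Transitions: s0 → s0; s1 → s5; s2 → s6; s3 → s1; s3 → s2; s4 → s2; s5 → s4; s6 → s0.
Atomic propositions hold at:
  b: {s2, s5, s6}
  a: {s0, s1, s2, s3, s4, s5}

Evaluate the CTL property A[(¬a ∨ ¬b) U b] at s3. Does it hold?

Sat(¬a) = {s6}
Sat(¬b) = {s0, s1, s3, s4}
Sat(¬a ∨ ¬b) = {s0, s1, s3, s4, s6}
A[(¬a ∨ ¬b) U b]: least fixpoint, start Z0 = Sat(b) = {s2, s5, s6}, add states in Sat(¬a ∨ ¬b) with every successor in Z. Z1 = {s1, s2, s4, s5, s6}; Z2 = {s1, s2, s3, s4, s5, s6}; fixed.
Sat(A[(¬a ∨ ¬b) U b]) = {s1, s2, s3, s4, s5, s6}
s3 ∈ Sat(A[(¬a ∨ ¬b) U b]) = {s1, s2, s3, s4, s5, s6}, so the formula holds at s3.

Yes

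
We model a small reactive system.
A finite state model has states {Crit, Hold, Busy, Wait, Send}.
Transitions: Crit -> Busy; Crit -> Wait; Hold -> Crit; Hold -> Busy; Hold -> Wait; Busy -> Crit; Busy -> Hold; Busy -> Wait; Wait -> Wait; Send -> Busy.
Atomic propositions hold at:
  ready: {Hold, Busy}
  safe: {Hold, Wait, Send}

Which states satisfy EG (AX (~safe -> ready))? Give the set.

Sat(~safe) = {Crit, Busy}
Sat(~safe -> ready) = {Hold, Busy, Wait, Send}
Sat(AX (~safe -> ready)) = {s : every successor in {Hold, Busy, Wait, Send}} = {Crit, Wait, Send}
EG (AX (~safe -> ready)): greatest fixpoint, start Z0 = {Crit, Wait, Send}, keep only states in Sat with some successor in Z. Z1 = {Crit, Wait}; fixed.
Sat(EG (AX (~safe -> ready))) = {Crit, Wait}

{Crit, Wait}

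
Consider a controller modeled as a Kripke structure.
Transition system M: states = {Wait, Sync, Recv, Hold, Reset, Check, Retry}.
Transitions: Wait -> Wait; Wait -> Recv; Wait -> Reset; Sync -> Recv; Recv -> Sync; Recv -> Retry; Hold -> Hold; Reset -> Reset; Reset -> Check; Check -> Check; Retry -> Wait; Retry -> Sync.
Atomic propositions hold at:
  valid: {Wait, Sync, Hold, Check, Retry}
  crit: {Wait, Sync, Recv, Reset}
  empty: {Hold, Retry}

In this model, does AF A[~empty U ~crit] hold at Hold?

Yes

Sat(~empty) = {Wait, Sync, Recv, Reset, Check}
Sat(~crit) = {Hold, Check, Retry}
A[~empty U ~crit]: least fixpoint, start Z0 = Sat(~crit) = {Hold, Check, Retry}, add states in Sat(~empty) with every successor in Z. Already a fixed point.
Sat(A[~empty U ~crit]) = {Hold, Check, Retry}
AF A[~empty U ~crit]: least fixpoint, start Z0 = {Hold, Check, Retry}, add states with every successor in Z. Already a fixed point.
Sat(AF A[~empty U ~crit]) = {Hold, Check, Retry}
Hold ∈ Sat(AF A[~empty U ~crit]) = {Hold, Check, Retry}, so the formula holds at Hold.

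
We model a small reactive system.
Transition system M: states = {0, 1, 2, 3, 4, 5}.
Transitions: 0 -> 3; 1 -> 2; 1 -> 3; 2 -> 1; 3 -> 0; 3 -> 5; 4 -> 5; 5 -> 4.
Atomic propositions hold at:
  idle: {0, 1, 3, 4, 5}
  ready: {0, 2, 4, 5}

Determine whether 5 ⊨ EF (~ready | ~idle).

No

Sat(~ready) = {1, 3}
Sat(~idle) = {2}
Sat(~ready | ~idle) = {1, 2, 3}
EF (~ready | ~idle): least fixpoint, start Z0 = {1, 2, 3}, add states with some successor in Z. Z1 = {0, 1, 2, 3}; fixed.
Sat(EF (~ready | ~idle)) = {0, 1, 2, 3}
5 ∉ Sat(EF (~ready | ~idle)) = {0, 1, 2, 3}, so the formula does not hold at 5.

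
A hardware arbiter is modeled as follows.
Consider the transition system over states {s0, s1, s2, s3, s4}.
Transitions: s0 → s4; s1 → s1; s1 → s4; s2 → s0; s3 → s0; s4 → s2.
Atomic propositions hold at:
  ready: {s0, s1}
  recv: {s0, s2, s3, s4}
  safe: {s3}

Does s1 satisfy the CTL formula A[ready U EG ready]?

Yes

EG ready: greatest fixpoint, start Z0 = {s0, s1}, keep only states in Sat with some successor in Z. Z1 = {s1}; fixed.
Sat(EG ready) = {s1}
A[ready U EG ready]: least fixpoint, start Z0 = Sat(EG ready) = {s1}, add states in Sat(ready) with every successor in Z. Already a fixed point.
Sat(A[ready U EG ready]) = {s1}
s1 ∈ Sat(A[ready U EG ready]) = {s1}, so the formula holds at s1.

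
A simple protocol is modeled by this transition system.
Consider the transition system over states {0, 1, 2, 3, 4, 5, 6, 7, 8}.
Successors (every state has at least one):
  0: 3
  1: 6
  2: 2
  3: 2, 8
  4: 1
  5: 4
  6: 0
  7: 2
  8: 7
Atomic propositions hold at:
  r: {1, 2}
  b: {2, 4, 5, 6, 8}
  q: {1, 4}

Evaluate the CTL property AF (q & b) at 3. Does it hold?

Sat(q & b) = {4}
AF (q & b): least fixpoint, start Z0 = {4}, add states with every successor in Z. Z1 = {4, 5}; fixed.
Sat(AF (q & b)) = {4, 5}
3 ∉ Sat(AF (q & b)) = {4, 5}, so the formula does not hold at 3.

No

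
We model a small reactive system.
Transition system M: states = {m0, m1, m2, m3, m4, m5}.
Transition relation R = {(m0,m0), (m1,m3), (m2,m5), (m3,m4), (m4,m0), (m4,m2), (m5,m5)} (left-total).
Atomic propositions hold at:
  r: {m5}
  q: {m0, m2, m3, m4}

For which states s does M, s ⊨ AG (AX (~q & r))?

{m2, m5}

Sat(~q) = {m1, m5}
Sat(~q & r) = {m5}
Sat(AX (~q & r)) = {s : every successor in {m5}} = {m2, m5}
AG (AX (~q & r)): greatest fixpoint, start Z0 = {m2, m5}, keep only states in Sat with every successor in Z. Already a fixed point.
Sat(AG (AX (~q & r))) = {m2, m5}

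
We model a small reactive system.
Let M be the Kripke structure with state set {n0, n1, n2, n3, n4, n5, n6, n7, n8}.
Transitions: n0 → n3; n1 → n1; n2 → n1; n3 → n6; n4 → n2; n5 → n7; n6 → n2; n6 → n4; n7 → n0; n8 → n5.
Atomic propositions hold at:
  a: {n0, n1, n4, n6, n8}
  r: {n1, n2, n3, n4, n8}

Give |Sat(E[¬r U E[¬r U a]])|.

7

Sat(¬r) = {n0, n5, n6, n7}
E[¬r U a]: least fixpoint, start Z0 = Sat(a) = {n0, n1, n4, n6, n8}, add states in Sat(¬r) with some successor in Z. Z1 = {n0, n1, n4, n6, n7, n8}; Z2 = {n0, n1, n4, n5, n6, n7, n8}; fixed.
Sat(E[¬r U a]) = {n0, n1, n4, n5, n6, n7, n8}
E[¬r U E[¬r U a]]: least fixpoint, start Z0 = Sat(E[¬r U a]) = {n0, n1, n4, n5, n6, n7, n8}, add states in Sat(¬r) with some successor in Z. Already a fixed point.
Sat(E[¬r U E[¬r U a]]) = {n0, n1, n4, n5, n6, n7, n8}
|Sat(E[¬r U E[¬r U a]])| = |{n0, n1, n4, n5, n6, n7, n8}| = 7.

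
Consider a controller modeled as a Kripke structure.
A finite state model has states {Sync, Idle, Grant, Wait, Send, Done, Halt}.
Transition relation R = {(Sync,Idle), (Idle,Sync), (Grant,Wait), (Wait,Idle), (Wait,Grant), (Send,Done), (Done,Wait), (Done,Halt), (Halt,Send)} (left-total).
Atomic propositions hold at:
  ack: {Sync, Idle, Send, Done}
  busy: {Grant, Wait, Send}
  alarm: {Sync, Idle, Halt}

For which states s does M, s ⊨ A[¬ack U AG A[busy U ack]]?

Sat(¬ack) = {Grant, Wait, Halt}
A[busy U ack]: least fixpoint, start Z0 = Sat(ack) = {Sync, Idle, Send, Done}, add states in Sat(busy) with every successor in Z. Already a fixed point.
Sat(A[busy U ack]) = {Sync, Idle, Send, Done}
AG A[busy U ack]: greatest fixpoint, start Z0 = {Sync, Idle, Send, Done}, keep only states in Sat with every successor in Z. Z1 = {Sync, Idle, Send}; Z2 = {Sync, Idle}; fixed.
Sat(AG A[busy U ack]) = {Sync, Idle}
A[¬ack U AG A[busy U ack]]: least fixpoint, start Z0 = Sat(AG A[busy U ack]) = {Sync, Idle}, add states in Sat(¬ack) with every successor in Z. Already a fixed point.
Sat(A[¬ack U AG A[busy U ack]]) = {Sync, Idle}

{Sync, Idle}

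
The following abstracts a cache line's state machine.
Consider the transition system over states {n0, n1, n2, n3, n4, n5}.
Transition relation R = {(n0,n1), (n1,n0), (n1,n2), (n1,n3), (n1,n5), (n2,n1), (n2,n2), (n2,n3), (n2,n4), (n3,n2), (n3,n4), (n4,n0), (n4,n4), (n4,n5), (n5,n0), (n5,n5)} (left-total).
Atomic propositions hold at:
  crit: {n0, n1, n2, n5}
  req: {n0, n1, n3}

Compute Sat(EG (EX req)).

{n0, n1, n2, n4, n5}

Sat(EX req) = {s : some successor in {n0, n1, n3}} = {n0, n1, n2, n4, n5}
EG (EX req): greatest fixpoint, start Z0 = {n0, n1, n2, n4, n5}, keep only states in Sat with some successor in Z. Already a fixed point.
Sat(EG (EX req)) = {n0, n1, n2, n4, n5}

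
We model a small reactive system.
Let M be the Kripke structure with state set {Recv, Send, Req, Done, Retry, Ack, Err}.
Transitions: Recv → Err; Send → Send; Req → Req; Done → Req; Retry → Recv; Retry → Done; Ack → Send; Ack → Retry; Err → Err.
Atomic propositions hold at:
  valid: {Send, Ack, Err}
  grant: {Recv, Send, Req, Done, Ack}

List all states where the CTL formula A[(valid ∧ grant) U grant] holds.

Sat(valid ∧ grant) = {Send, Ack}
A[(valid ∧ grant) U grant]: least fixpoint, start Z0 = Sat(grant) = {Recv, Send, Req, Done, Ack}, add states in Sat(valid ∧ grant) with every successor in Z. Already a fixed point.
Sat(A[(valid ∧ grant) U grant]) = {Recv, Send, Req, Done, Ack}

{Recv, Send, Req, Done, Ack}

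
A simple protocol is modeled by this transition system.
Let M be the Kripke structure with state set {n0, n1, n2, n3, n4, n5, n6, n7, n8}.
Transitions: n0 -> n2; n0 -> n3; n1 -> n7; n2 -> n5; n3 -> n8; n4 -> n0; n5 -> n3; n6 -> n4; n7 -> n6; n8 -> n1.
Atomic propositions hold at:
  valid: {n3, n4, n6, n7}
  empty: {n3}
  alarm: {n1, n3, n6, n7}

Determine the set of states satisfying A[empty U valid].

A[empty U valid]: least fixpoint, start Z0 = Sat(valid) = {n3, n4, n6, n7}, add states in Sat(empty) with every successor in Z. Already a fixed point.
Sat(A[empty U valid]) = {n3, n4, n6, n7}

{n3, n4, n6, n7}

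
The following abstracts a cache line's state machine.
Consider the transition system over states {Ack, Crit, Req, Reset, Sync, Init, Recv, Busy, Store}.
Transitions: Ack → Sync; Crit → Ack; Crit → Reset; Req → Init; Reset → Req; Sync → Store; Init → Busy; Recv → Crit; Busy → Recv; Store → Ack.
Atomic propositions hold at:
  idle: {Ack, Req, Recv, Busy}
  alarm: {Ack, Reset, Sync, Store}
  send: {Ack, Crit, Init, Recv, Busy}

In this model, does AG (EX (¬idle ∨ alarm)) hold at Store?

Yes

Sat(¬idle) = {Crit, Reset, Sync, Init, Store}
Sat(¬idle ∨ alarm) = {Ack, Crit, Reset, Sync, Init, Store}
Sat(EX (¬idle ∨ alarm)) = {s : some successor in {Ack, Crit, Reset, Sync, Init, Store}} = {Ack, Crit, Req, Sync, Recv, Store}
AG (EX (¬idle ∨ alarm)): greatest fixpoint, start Z0 = {Ack, Crit, Req, Sync, Recv, Store}, keep only states in Sat with every successor in Z. Z1 = {Ack, Sync, Recv, Store}; Z2 = {Ack, Sync, Store}; fixed.
Sat(AG (EX (¬idle ∨ alarm))) = {Ack, Sync, Store}
Store ∈ Sat(AG (EX (¬idle ∨ alarm))) = {Ack, Sync, Store}, so the formula holds at Store.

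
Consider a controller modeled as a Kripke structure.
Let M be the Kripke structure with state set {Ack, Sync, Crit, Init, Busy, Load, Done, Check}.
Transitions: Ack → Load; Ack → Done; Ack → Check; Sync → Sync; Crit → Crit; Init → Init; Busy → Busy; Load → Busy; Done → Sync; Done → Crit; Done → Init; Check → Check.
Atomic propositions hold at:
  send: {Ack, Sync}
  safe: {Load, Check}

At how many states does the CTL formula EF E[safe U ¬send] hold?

Sat(¬send) = {Crit, Init, Busy, Load, Done, Check}
E[safe U ¬send]: least fixpoint, start Z0 = Sat(¬send) = {Crit, Init, Busy, Load, Done, Check}, add states in Sat(safe) with some successor in Z. Already a fixed point.
Sat(E[safe U ¬send]) = {Crit, Init, Busy, Load, Done, Check}
EF E[safe U ¬send]: least fixpoint, start Z0 = {Crit, Init, Busy, Load, Done, Check}, add states with some successor in Z. Z1 = {Ack, Crit, Init, Busy, Load, Done, Check}; fixed.
Sat(EF E[safe U ¬send]) = {Ack, Crit, Init, Busy, Load, Done, Check}
|Sat(EF E[safe U ¬send])| = |{Ack, Crit, Init, Busy, Load, Done, Check}| = 7.

7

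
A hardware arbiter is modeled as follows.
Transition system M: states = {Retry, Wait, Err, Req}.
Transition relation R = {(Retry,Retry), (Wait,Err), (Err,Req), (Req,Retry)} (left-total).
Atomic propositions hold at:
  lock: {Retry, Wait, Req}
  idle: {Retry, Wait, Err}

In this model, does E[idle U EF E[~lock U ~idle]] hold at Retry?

Sat(~lock) = {Err}
Sat(~idle) = {Req}
E[~lock U ~idle]: least fixpoint, start Z0 = Sat(~idle) = {Req}, add states in Sat(~lock) with some successor in Z. Z1 = {Err, Req}; fixed.
Sat(E[~lock U ~idle]) = {Err, Req}
EF E[~lock U ~idle]: least fixpoint, start Z0 = {Err, Req}, add states with some successor in Z. Z1 = {Wait, Err, Req}; fixed.
Sat(EF E[~lock U ~idle]) = {Wait, Err, Req}
E[idle U EF E[~lock U ~idle]]: least fixpoint, start Z0 = Sat(EF E[~lock U ~idle]) = {Wait, Err, Req}, add states in Sat(idle) with some successor in Z. Already a fixed point.
Sat(E[idle U EF E[~lock U ~idle]]) = {Wait, Err, Req}
Retry ∉ Sat(E[idle U EF E[~lock U ~idle]]) = {Wait, Err, Req}, so the formula does not hold at Retry.

No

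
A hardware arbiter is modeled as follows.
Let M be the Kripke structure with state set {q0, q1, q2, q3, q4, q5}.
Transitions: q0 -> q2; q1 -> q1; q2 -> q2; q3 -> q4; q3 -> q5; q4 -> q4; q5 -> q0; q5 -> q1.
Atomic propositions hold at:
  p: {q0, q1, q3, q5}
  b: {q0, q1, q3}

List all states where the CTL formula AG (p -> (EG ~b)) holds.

Sat(~b) = {q2, q4, q5}
EG ~b: greatest fixpoint, start Z0 = {q2, q4, q5}, keep only states in Sat with some successor in Z. Z1 = {q2, q4}; fixed.
Sat(EG ~b) = {q2, q4}
Sat(p -> (EG ~b)) = {q2, q4}
AG (p -> (EG ~b)): greatest fixpoint, start Z0 = {q2, q4}, keep only states in Sat with every successor in Z. Already a fixed point.
Sat(AG (p -> (EG ~b))) = {q2, q4}

{q2, q4}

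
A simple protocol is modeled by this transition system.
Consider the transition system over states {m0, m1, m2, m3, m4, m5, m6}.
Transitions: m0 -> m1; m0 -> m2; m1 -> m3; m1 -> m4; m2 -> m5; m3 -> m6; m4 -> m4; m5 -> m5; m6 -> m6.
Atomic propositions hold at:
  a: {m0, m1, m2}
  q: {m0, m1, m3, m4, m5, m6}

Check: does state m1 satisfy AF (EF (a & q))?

Yes

Sat(a & q) = {m0, m1}
EF (a & q): least fixpoint, start Z0 = {m0, m1}, add states with some successor in Z. Already a fixed point.
Sat(EF (a & q)) = {m0, m1}
AF (EF (a & q)): least fixpoint, start Z0 = {m0, m1}, add states with every successor in Z. Already a fixed point.
Sat(AF (EF (a & q))) = {m0, m1}
m1 ∈ Sat(AF (EF (a & q))) = {m0, m1}, so the formula holds at m1.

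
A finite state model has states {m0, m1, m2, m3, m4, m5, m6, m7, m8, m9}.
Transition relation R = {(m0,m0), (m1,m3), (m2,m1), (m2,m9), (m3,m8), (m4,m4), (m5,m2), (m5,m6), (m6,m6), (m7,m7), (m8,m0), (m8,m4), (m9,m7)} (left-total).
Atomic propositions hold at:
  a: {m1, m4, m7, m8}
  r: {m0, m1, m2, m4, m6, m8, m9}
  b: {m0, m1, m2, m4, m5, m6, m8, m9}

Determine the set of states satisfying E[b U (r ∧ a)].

Sat(r ∧ a) = {m1, m4, m8}
E[b U (r ∧ a)]: least fixpoint, start Z0 = Sat((r ∧ a)) = {m1, m4, m8}, add states in Sat(b) with some successor in Z. Z1 = {m1, m2, m4, m8}; Z2 = {m1, m2, m4, m5, m8}; fixed.
Sat(E[b U (r ∧ a)]) = {m1, m2, m4, m5, m8}

{m1, m2, m4, m5, m8}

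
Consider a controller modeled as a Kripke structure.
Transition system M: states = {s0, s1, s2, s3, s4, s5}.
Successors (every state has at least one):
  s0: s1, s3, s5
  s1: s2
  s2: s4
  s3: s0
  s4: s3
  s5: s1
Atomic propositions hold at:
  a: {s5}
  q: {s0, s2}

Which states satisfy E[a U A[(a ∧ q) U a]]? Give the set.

Sat(a ∧ q) = ∅
A[(a ∧ q) U a]: least fixpoint, start Z0 = Sat(a) = {s5}, add states in Sat(a ∧ q) with every successor in Z. Already a fixed point.
Sat(A[(a ∧ q) U a]) = {s5}
E[a U A[(a ∧ q) U a]]: least fixpoint, start Z0 = Sat(A[(a ∧ q) U a]) = {s5}, add states in Sat(a) with some successor in Z. Already a fixed point.
Sat(E[a U A[(a ∧ q) U a]]) = {s5}

{s5}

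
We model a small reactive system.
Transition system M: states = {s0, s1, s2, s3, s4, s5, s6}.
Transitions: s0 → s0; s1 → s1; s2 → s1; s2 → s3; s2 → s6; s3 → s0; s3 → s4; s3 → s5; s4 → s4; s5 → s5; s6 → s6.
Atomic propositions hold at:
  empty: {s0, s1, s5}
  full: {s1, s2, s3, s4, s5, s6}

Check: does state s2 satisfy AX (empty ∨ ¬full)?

Sat(¬full) = {s0}
Sat(empty ∨ ¬full) = {s0, s1, s5}
Sat(AX (empty ∨ ¬full)) = {s : every successor in {s0, s1, s5}} = {s0, s1, s5}
s2 ∉ Sat(AX (empty ∨ ¬full)) = {s0, s1, s5}, so the formula does not hold at s2.

No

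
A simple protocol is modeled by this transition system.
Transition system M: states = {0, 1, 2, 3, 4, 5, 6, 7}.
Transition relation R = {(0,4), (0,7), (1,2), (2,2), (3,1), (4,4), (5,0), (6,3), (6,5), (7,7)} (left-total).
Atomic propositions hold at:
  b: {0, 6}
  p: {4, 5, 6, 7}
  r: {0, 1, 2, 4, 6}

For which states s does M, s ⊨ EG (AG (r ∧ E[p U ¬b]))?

Sat(¬b) = {1, 2, 3, 4, 5, 7}
E[p U ¬b]: least fixpoint, start Z0 = Sat(¬b) = {1, 2, 3, 4, 5, 7}, add states in Sat(p) with some successor in Z. Z1 = {1, 2, 3, 4, 5, 6, 7}; fixed.
Sat(E[p U ¬b]) = {1, 2, 3, 4, 5, 6, 7}
Sat(r ∧ E[p U ¬b]) = {1, 2, 4, 6}
AG (r ∧ E[p U ¬b]): greatest fixpoint, start Z0 = {1, 2, 4, 6}, keep only states in Sat with every successor in Z. Z1 = {1, 2, 4}; fixed.
Sat(AG (r ∧ E[p U ¬b])) = {1, 2, 4}
EG (AG (r ∧ E[p U ¬b])): greatest fixpoint, start Z0 = {1, 2, 4}, keep only states in Sat with some successor in Z. Already a fixed point.
Sat(EG (AG (r ∧ E[p U ¬b]))) = {1, 2, 4}

{1, 2, 4}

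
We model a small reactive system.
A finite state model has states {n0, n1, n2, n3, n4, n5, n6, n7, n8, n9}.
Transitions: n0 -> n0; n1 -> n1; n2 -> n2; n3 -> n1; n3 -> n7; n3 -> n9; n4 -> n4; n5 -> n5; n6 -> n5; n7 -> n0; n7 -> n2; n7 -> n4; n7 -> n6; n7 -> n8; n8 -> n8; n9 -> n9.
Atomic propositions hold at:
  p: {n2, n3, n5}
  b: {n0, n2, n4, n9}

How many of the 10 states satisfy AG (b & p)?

1

Sat(b & p) = {n2}
AG (b & p): greatest fixpoint, start Z0 = {n2}, keep only states in Sat with every successor in Z. Already a fixed point.
Sat(AG (b & p)) = {n2}
|Sat(AG (b & p))| = |{n2}| = 1.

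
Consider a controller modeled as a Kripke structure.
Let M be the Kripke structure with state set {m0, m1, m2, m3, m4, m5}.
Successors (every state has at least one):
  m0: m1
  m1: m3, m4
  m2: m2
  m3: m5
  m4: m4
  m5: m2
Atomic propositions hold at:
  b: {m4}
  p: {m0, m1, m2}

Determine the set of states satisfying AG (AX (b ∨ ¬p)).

Sat(¬p) = {m3, m4, m5}
Sat(b ∨ ¬p) = {m3, m4, m5}
Sat(AX (b ∨ ¬p)) = {s : every successor in {m3, m4, m5}} = {m1, m3, m4}
AG (AX (b ∨ ¬p)): greatest fixpoint, start Z0 = {m1, m3, m4}, keep only states in Sat with every successor in Z. Z1 = {m1, m4}; Z2 = {m4}; fixed.
Sat(AG (AX (b ∨ ¬p))) = {m4}

{m4}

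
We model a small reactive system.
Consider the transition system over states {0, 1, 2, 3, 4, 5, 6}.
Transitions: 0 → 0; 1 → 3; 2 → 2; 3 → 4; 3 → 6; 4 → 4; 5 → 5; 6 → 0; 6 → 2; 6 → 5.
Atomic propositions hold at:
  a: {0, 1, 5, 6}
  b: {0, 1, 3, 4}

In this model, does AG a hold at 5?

Yes

AG a: greatest fixpoint, start Z0 = {0, 1, 5, 6}, keep only states in Sat with every successor in Z. Z1 = {0, 5}; fixed.
Sat(AG a) = {0, 5}
5 ∈ Sat(AG a) = {0, 5}, so the formula holds at 5.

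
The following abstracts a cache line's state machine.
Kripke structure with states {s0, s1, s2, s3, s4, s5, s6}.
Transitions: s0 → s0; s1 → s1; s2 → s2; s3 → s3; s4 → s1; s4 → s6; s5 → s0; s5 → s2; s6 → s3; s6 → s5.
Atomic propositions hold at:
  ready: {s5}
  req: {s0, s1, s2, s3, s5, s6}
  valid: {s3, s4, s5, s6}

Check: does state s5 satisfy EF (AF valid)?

AF valid: least fixpoint, start Z0 = {s3, s4, s5, s6}, add states with every successor in Z. Already a fixed point.
Sat(AF valid) = {s3, s4, s5, s6}
EF (AF valid): least fixpoint, start Z0 = {s3, s4, s5, s6}, add states with some successor in Z. Already a fixed point.
Sat(EF (AF valid)) = {s3, s4, s5, s6}
s5 ∈ Sat(EF (AF valid)) = {s3, s4, s5, s6}, so the formula holds at s5.

Yes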